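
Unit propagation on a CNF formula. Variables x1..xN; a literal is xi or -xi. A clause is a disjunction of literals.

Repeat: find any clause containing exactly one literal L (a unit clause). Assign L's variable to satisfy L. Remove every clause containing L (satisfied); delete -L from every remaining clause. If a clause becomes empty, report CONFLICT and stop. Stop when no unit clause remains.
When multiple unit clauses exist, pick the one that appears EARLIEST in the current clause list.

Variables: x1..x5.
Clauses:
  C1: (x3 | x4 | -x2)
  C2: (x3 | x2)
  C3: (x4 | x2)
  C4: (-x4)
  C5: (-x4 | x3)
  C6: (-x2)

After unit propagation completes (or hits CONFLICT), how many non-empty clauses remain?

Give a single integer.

Answer: 1

Derivation:
unit clause [-4] forces x4=F; simplify:
  drop 4 from [3, 4, -2] -> [3, -2]
  drop 4 from [4, 2] -> [2]
  satisfied 2 clause(s); 4 remain; assigned so far: [4]
unit clause [2] forces x2=T; simplify:
  drop -2 from [3, -2] -> [3]
  drop -2 from [-2] -> [] (empty!)
  satisfied 2 clause(s); 2 remain; assigned so far: [2, 4]
CONFLICT (empty clause)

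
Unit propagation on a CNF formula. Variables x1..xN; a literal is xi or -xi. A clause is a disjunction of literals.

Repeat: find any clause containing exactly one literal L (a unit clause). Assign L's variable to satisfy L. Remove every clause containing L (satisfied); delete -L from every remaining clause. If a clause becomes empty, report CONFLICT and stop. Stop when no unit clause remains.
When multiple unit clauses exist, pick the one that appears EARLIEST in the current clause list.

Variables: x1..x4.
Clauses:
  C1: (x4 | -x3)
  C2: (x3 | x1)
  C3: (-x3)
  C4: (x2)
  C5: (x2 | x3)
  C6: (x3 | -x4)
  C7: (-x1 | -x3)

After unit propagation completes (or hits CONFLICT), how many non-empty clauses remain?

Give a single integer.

Answer: 0

Derivation:
unit clause [-3] forces x3=F; simplify:
  drop 3 from [3, 1] -> [1]
  drop 3 from [2, 3] -> [2]
  drop 3 from [3, -4] -> [-4]
  satisfied 3 clause(s); 4 remain; assigned so far: [3]
unit clause [1] forces x1=T; simplify:
  satisfied 1 clause(s); 3 remain; assigned so far: [1, 3]
unit clause [2] forces x2=T; simplify:
  satisfied 2 clause(s); 1 remain; assigned so far: [1, 2, 3]
unit clause [-4] forces x4=F; simplify:
  satisfied 1 clause(s); 0 remain; assigned so far: [1, 2, 3, 4]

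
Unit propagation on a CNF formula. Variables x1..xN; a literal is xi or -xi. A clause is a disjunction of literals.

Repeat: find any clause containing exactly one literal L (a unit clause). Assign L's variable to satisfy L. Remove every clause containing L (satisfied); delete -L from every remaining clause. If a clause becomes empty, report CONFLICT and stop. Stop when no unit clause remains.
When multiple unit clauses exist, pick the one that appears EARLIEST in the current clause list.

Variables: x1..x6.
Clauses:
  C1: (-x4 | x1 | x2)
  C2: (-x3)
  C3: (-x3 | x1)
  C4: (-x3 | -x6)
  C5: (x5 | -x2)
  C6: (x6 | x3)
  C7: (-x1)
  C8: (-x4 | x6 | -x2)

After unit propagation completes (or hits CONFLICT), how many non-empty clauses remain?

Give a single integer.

Answer: 2

Derivation:
unit clause [-3] forces x3=F; simplify:
  drop 3 from [6, 3] -> [6]
  satisfied 3 clause(s); 5 remain; assigned so far: [3]
unit clause [6] forces x6=T; simplify:
  satisfied 2 clause(s); 3 remain; assigned so far: [3, 6]
unit clause [-1] forces x1=F; simplify:
  drop 1 from [-4, 1, 2] -> [-4, 2]
  satisfied 1 clause(s); 2 remain; assigned so far: [1, 3, 6]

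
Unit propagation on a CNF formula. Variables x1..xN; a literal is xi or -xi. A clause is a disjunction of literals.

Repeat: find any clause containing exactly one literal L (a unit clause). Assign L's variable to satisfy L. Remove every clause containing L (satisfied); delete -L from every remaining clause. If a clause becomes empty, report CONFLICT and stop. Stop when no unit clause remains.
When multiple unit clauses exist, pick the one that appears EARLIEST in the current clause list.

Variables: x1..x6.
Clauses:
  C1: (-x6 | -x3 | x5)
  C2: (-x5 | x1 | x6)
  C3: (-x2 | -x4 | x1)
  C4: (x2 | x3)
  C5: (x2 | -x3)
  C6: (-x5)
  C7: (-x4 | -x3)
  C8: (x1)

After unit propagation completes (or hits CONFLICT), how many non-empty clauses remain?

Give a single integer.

Answer: 4

Derivation:
unit clause [-5] forces x5=F; simplify:
  drop 5 from [-6, -3, 5] -> [-6, -3]
  satisfied 2 clause(s); 6 remain; assigned so far: [5]
unit clause [1] forces x1=T; simplify:
  satisfied 2 clause(s); 4 remain; assigned so far: [1, 5]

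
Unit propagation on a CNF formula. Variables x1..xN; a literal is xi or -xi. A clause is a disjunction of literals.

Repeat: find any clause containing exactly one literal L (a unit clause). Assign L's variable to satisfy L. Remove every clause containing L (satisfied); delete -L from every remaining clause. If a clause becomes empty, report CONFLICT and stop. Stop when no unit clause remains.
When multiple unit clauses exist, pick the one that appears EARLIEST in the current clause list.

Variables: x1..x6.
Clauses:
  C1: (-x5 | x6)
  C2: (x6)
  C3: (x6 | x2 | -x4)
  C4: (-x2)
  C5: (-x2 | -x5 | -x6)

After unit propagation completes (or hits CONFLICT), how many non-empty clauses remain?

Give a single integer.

Answer: 0

Derivation:
unit clause [6] forces x6=T; simplify:
  drop -6 from [-2, -5, -6] -> [-2, -5]
  satisfied 3 clause(s); 2 remain; assigned so far: [6]
unit clause [-2] forces x2=F; simplify:
  satisfied 2 clause(s); 0 remain; assigned so far: [2, 6]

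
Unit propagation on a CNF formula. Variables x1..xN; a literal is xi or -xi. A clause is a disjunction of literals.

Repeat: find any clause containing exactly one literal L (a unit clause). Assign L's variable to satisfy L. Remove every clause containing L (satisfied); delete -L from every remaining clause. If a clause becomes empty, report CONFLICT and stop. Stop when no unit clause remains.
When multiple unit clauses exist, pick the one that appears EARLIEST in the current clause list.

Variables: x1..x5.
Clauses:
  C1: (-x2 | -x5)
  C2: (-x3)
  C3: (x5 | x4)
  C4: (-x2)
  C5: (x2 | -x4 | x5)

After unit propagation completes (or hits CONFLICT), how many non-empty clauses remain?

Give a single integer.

unit clause [-3] forces x3=F; simplify:
  satisfied 1 clause(s); 4 remain; assigned so far: [3]
unit clause [-2] forces x2=F; simplify:
  drop 2 from [2, -4, 5] -> [-4, 5]
  satisfied 2 clause(s); 2 remain; assigned so far: [2, 3]

Answer: 2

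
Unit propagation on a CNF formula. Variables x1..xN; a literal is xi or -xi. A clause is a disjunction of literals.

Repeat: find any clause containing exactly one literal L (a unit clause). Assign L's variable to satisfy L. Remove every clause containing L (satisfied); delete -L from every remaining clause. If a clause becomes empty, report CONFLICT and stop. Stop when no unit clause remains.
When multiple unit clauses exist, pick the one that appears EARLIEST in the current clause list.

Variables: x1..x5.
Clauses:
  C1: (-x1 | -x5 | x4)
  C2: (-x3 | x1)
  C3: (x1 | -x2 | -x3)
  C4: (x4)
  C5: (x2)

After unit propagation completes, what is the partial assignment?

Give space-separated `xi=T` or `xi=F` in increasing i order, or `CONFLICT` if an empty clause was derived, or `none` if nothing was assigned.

Answer: x2=T x4=T

Derivation:
unit clause [4] forces x4=T; simplify:
  satisfied 2 clause(s); 3 remain; assigned so far: [4]
unit clause [2] forces x2=T; simplify:
  drop -2 from [1, -2, -3] -> [1, -3]
  satisfied 1 clause(s); 2 remain; assigned so far: [2, 4]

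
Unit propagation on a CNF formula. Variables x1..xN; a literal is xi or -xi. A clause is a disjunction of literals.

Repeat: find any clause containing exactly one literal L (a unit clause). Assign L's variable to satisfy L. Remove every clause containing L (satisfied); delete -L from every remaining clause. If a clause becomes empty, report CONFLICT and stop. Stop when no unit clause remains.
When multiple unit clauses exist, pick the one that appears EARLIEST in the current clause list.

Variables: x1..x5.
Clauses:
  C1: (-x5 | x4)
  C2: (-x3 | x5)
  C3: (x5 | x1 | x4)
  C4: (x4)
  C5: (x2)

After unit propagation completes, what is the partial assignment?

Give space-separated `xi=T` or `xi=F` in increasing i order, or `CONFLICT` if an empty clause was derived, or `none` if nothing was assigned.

unit clause [4] forces x4=T; simplify:
  satisfied 3 clause(s); 2 remain; assigned so far: [4]
unit clause [2] forces x2=T; simplify:
  satisfied 1 clause(s); 1 remain; assigned so far: [2, 4]

Answer: x2=T x4=T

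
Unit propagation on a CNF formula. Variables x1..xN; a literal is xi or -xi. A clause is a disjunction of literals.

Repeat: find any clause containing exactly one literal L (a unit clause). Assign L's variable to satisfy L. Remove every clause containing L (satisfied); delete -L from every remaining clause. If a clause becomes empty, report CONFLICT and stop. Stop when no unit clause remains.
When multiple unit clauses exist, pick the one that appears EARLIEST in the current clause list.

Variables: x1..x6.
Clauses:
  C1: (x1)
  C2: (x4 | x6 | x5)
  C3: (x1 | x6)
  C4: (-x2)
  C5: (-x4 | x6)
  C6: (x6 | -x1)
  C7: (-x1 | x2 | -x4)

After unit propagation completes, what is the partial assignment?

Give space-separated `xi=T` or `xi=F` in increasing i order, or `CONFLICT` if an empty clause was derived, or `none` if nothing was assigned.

unit clause [1] forces x1=T; simplify:
  drop -1 from [6, -1] -> [6]
  drop -1 from [-1, 2, -4] -> [2, -4]
  satisfied 2 clause(s); 5 remain; assigned so far: [1]
unit clause [-2] forces x2=F; simplify:
  drop 2 from [2, -4] -> [-4]
  satisfied 1 clause(s); 4 remain; assigned so far: [1, 2]
unit clause [6] forces x6=T; simplify:
  satisfied 3 clause(s); 1 remain; assigned so far: [1, 2, 6]
unit clause [-4] forces x4=F; simplify:
  satisfied 1 clause(s); 0 remain; assigned so far: [1, 2, 4, 6]

Answer: x1=T x2=F x4=F x6=T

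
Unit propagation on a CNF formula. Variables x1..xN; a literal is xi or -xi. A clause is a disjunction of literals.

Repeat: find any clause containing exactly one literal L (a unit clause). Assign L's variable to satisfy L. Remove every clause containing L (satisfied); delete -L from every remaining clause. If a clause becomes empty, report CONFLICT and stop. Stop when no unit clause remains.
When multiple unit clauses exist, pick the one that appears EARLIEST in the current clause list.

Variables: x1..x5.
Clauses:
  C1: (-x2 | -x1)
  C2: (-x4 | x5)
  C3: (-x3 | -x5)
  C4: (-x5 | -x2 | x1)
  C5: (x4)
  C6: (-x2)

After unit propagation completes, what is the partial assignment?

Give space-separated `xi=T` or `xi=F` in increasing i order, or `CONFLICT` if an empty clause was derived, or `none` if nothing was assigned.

unit clause [4] forces x4=T; simplify:
  drop -4 from [-4, 5] -> [5]
  satisfied 1 clause(s); 5 remain; assigned so far: [4]
unit clause [5] forces x5=T; simplify:
  drop -5 from [-3, -5] -> [-3]
  drop -5 from [-5, -2, 1] -> [-2, 1]
  satisfied 1 clause(s); 4 remain; assigned so far: [4, 5]
unit clause [-3] forces x3=F; simplify:
  satisfied 1 clause(s); 3 remain; assigned so far: [3, 4, 5]
unit clause [-2] forces x2=F; simplify:
  satisfied 3 clause(s); 0 remain; assigned so far: [2, 3, 4, 5]

Answer: x2=F x3=F x4=T x5=T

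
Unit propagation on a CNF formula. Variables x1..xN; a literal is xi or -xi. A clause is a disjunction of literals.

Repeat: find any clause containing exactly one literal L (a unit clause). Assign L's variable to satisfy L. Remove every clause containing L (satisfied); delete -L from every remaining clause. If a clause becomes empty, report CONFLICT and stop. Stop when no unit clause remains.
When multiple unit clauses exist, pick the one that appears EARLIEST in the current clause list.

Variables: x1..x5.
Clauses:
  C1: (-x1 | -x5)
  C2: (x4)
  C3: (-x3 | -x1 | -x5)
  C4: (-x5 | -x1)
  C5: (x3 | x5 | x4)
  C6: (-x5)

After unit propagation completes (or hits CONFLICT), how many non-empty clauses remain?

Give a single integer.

Answer: 0

Derivation:
unit clause [4] forces x4=T; simplify:
  satisfied 2 clause(s); 4 remain; assigned so far: [4]
unit clause [-5] forces x5=F; simplify:
  satisfied 4 clause(s); 0 remain; assigned so far: [4, 5]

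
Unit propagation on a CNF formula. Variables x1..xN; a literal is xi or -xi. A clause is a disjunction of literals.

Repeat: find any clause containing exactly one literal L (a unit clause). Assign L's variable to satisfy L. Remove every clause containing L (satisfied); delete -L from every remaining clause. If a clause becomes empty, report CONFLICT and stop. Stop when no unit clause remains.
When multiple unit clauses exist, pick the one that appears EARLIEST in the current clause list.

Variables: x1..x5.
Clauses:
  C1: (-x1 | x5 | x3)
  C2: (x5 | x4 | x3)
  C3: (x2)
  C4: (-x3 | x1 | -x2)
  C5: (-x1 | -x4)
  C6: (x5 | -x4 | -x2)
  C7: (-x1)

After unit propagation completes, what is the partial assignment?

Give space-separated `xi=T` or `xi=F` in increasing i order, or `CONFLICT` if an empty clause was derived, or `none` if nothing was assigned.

unit clause [2] forces x2=T; simplify:
  drop -2 from [-3, 1, -2] -> [-3, 1]
  drop -2 from [5, -4, -2] -> [5, -4]
  satisfied 1 clause(s); 6 remain; assigned so far: [2]
unit clause [-1] forces x1=F; simplify:
  drop 1 from [-3, 1] -> [-3]
  satisfied 3 clause(s); 3 remain; assigned so far: [1, 2]
unit clause [-3] forces x3=F; simplify:
  drop 3 from [5, 4, 3] -> [5, 4]
  satisfied 1 clause(s); 2 remain; assigned so far: [1, 2, 3]

Answer: x1=F x2=T x3=F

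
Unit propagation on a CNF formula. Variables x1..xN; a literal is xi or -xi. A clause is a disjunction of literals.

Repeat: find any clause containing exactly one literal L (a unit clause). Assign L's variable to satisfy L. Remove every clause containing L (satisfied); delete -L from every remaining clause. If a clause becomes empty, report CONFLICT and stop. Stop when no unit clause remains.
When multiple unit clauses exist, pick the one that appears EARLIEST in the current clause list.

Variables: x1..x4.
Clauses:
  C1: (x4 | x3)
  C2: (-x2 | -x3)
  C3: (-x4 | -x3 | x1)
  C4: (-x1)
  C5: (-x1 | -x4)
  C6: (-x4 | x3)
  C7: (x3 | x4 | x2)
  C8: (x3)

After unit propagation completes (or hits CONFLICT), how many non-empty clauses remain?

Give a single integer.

unit clause [-1] forces x1=F; simplify:
  drop 1 from [-4, -3, 1] -> [-4, -3]
  satisfied 2 clause(s); 6 remain; assigned so far: [1]
unit clause [3] forces x3=T; simplify:
  drop -3 from [-2, -3] -> [-2]
  drop -3 from [-4, -3] -> [-4]
  satisfied 4 clause(s); 2 remain; assigned so far: [1, 3]
unit clause [-2] forces x2=F; simplify:
  satisfied 1 clause(s); 1 remain; assigned so far: [1, 2, 3]
unit clause [-4] forces x4=F; simplify:
  satisfied 1 clause(s); 0 remain; assigned so far: [1, 2, 3, 4]

Answer: 0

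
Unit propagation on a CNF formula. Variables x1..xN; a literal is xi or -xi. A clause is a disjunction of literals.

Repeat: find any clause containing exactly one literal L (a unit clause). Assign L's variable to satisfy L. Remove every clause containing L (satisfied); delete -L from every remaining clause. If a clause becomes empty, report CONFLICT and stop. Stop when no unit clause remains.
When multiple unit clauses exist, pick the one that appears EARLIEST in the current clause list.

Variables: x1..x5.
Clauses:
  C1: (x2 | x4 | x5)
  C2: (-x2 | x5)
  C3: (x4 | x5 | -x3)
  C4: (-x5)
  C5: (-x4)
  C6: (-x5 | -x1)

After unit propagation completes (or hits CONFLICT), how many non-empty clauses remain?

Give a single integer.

unit clause [-5] forces x5=F; simplify:
  drop 5 from [2, 4, 5] -> [2, 4]
  drop 5 from [-2, 5] -> [-2]
  drop 5 from [4, 5, -3] -> [4, -3]
  satisfied 2 clause(s); 4 remain; assigned so far: [5]
unit clause [-2] forces x2=F; simplify:
  drop 2 from [2, 4] -> [4]
  satisfied 1 clause(s); 3 remain; assigned so far: [2, 5]
unit clause [4] forces x4=T; simplify:
  drop -4 from [-4] -> [] (empty!)
  satisfied 2 clause(s); 1 remain; assigned so far: [2, 4, 5]
CONFLICT (empty clause)

Answer: 0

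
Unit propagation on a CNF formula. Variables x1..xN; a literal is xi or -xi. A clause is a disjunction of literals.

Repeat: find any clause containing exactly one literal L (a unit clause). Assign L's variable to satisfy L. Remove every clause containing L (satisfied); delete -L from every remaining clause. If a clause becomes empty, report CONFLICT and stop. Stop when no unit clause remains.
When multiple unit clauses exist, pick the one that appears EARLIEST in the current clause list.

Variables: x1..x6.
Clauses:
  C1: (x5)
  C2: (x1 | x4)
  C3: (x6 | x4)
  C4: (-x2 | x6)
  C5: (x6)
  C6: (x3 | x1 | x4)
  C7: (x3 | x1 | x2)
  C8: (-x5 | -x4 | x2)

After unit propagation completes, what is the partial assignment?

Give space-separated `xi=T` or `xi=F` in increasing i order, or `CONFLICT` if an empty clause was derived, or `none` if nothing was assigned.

unit clause [5] forces x5=T; simplify:
  drop -5 from [-5, -4, 2] -> [-4, 2]
  satisfied 1 clause(s); 7 remain; assigned so far: [5]
unit clause [6] forces x6=T; simplify:
  satisfied 3 clause(s); 4 remain; assigned so far: [5, 6]

Answer: x5=T x6=T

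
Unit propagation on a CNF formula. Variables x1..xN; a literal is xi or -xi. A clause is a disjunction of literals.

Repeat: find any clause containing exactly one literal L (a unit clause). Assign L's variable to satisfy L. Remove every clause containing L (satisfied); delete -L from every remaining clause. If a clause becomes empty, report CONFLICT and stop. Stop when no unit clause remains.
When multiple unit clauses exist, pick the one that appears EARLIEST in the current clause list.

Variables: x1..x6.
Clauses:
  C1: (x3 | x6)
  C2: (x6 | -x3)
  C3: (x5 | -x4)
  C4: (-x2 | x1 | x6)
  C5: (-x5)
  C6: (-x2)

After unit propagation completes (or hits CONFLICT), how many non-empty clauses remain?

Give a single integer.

unit clause [-5] forces x5=F; simplify:
  drop 5 from [5, -4] -> [-4]
  satisfied 1 clause(s); 5 remain; assigned so far: [5]
unit clause [-4] forces x4=F; simplify:
  satisfied 1 clause(s); 4 remain; assigned so far: [4, 5]
unit clause [-2] forces x2=F; simplify:
  satisfied 2 clause(s); 2 remain; assigned so far: [2, 4, 5]

Answer: 2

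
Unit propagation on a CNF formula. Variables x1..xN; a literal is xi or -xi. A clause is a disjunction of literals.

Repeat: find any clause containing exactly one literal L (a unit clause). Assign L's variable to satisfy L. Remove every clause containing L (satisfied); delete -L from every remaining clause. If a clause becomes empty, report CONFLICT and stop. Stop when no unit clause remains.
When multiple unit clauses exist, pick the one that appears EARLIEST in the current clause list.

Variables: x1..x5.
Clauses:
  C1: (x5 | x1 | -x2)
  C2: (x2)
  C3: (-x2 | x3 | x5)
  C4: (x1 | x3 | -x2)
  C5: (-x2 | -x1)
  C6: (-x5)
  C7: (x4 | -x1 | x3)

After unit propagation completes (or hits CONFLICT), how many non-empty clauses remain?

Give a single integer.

Answer: 1

Derivation:
unit clause [2] forces x2=T; simplify:
  drop -2 from [5, 1, -2] -> [5, 1]
  drop -2 from [-2, 3, 5] -> [3, 5]
  drop -2 from [1, 3, -2] -> [1, 3]
  drop -2 from [-2, -1] -> [-1]
  satisfied 1 clause(s); 6 remain; assigned so far: [2]
unit clause [-1] forces x1=F; simplify:
  drop 1 from [5, 1] -> [5]
  drop 1 from [1, 3] -> [3]
  satisfied 2 clause(s); 4 remain; assigned so far: [1, 2]
unit clause [5] forces x5=T; simplify:
  drop -5 from [-5] -> [] (empty!)
  satisfied 2 clause(s); 2 remain; assigned so far: [1, 2, 5]
CONFLICT (empty clause)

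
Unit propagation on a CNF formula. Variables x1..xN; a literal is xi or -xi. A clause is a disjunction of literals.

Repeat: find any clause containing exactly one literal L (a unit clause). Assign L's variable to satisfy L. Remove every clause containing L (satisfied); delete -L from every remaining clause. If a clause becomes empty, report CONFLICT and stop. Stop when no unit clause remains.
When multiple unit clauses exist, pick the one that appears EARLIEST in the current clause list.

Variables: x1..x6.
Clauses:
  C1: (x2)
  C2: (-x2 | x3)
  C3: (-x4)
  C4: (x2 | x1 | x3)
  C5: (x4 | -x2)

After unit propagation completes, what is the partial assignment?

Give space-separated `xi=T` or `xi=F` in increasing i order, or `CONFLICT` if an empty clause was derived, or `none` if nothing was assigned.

unit clause [2] forces x2=T; simplify:
  drop -2 from [-2, 3] -> [3]
  drop -2 from [4, -2] -> [4]
  satisfied 2 clause(s); 3 remain; assigned so far: [2]
unit clause [3] forces x3=T; simplify:
  satisfied 1 clause(s); 2 remain; assigned so far: [2, 3]
unit clause [-4] forces x4=F; simplify:
  drop 4 from [4] -> [] (empty!)
  satisfied 1 clause(s); 1 remain; assigned so far: [2, 3, 4]
CONFLICT (empty clause)

Answer: CONFLICT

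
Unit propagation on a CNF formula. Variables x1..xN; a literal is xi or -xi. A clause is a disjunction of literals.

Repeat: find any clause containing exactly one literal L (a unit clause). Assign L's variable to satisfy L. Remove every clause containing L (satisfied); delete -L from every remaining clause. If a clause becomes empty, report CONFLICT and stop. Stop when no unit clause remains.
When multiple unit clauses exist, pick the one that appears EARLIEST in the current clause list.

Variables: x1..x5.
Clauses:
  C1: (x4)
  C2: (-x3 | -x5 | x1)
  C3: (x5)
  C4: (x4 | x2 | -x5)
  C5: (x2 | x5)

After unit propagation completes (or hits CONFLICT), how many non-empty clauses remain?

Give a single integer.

unit clause [4] forces x4=T; simplify:
  satisfied 2 clause(s); 3 remain; assigned so far: [4]
unit clause [5] forces x5=T; simplify:
  drop -5 from [-3, -5, 1] -> [-3, 1]
  satisfied 2 clause(s); 1 remain; assigned so far: [4, 5]

Answer: 1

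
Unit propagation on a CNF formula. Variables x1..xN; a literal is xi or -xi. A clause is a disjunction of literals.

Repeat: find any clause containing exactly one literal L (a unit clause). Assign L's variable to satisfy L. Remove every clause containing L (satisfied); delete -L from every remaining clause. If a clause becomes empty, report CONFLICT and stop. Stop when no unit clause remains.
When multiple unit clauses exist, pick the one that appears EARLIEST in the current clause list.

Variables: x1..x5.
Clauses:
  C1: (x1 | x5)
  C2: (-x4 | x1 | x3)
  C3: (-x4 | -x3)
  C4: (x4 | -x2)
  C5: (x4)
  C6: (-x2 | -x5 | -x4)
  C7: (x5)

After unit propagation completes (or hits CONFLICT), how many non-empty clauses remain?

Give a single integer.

unit clause [4] forces x4=T; simplify:
  drop -4 from [-4, 1, 3] -> [1, 3]
  drop -4 from [-4, -3] -> [-3]
  drop -4 from [-2, -5, -4] -> [-2, -5]
  satisfied 2 clause(s); 5 remain; assigned so far: [4]
unit clause [-3] forces x3=F; simplify:
  drop 3 from [1, 3] -> [1]
  satisfied 1 clause(s); 4 remain; assigned so far: [3, 4]
unit clause [1] forces x1=T; simplify:
  satisfied 2 clause(s); 2 remain; assigned so far: [1, 3, 4]
unit clause [5] forces x5=T; simplify:
  drop -5 from [-2, -5] -> [-2]
  satisfied 1 clause(s); 1 remain; assigned so far: [1, 3, 4, 5]
unit clause [-2] forces x2=F; simplify:
  satisfied 1 clause(s); 0 remain; assigned so far: [1, 2, 3, 4, 5]

Answer: 0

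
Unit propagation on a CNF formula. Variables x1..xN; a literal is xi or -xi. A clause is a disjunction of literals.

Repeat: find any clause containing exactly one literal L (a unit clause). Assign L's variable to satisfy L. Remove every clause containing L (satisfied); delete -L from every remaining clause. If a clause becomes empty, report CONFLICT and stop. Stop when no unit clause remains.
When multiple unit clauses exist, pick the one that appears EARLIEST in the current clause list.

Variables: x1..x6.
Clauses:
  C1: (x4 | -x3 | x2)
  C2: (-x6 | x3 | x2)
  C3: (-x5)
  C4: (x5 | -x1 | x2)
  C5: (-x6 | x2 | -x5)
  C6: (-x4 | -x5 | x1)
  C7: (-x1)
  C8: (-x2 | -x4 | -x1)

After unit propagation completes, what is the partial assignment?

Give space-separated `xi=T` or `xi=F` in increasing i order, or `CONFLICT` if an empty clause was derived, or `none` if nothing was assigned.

Answer: x1=F x5=F

Derivation:
unit clause [-5] forces x5=F; simplify:
  drop 5 from [5, -1, 2] -> [-1, 2]
  satisfied 3 clause(s); 5 remain; assigned so far: [5]
unit clause [-1] forces x1=F; simplify:
  satisfied 3 clause(s); 2 remain; assigned so far: [1, 5]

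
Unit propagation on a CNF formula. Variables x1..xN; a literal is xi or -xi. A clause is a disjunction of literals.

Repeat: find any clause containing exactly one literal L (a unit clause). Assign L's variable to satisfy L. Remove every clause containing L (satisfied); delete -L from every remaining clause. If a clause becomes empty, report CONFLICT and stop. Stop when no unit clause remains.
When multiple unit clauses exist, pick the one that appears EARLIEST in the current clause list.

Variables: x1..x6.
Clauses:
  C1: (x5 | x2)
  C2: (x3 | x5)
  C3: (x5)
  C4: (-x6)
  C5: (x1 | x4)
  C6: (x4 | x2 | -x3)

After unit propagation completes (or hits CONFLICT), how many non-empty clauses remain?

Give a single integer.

unit clause [5] forces x5=T; simplify:
  satisfied 3 clause(s); 3 remain; assigned so far: [5]
unit clause [-6] forces x6=F; simplify:
  satisfied 1 clause(s); 2 remain; assigned so far: [5, 6]

Answer: 2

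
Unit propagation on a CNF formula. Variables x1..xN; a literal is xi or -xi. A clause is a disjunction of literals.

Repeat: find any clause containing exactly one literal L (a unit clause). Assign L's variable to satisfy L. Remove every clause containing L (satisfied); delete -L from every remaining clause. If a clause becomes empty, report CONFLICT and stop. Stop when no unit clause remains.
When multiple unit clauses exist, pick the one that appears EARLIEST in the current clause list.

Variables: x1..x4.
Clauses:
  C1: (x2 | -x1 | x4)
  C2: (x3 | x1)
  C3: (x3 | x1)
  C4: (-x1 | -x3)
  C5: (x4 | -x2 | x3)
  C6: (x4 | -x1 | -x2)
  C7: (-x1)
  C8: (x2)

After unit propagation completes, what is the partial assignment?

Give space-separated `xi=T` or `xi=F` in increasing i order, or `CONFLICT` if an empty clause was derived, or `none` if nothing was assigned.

Answer: x1=F x2=T x3=T

Derivation:
unit clause [-1] forces x1=F; simplify:
  drop 1 from [3, 1] -> [3]
  drop 1 from [3, 1] -> [3]
  satisfied 4 clause(s); 4 remain; assigned so far: [1]
unit clause [3] forces x3=T; simplify:
  satisfied 3 clause(s); 1 remain; assigned so far: [1, 3]
unit clause [2] forces x2=T; simplify:
  satisfied 1 clause(s); 0 remain; assigned so far: [1, 2, 3]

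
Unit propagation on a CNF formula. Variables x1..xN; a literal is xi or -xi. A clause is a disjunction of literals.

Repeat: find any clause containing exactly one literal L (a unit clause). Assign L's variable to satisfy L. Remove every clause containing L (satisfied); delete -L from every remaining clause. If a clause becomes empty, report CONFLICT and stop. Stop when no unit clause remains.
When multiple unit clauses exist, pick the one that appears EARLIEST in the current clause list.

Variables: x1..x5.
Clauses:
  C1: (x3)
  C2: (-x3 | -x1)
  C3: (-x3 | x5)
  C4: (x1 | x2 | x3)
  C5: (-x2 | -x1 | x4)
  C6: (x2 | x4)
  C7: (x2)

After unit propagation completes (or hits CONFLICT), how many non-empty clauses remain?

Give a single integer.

unit clause [3] forces x3=T; simplify:
  drop -3 from [-3, -1] -> [-1]
  drop -3 from [-3, 5] -> [5]
  satisfied 2 clause(s); 5 remain; assigned so far: [3]
unit clause [-1] forces x1=F; simplify:
  satisfied 2 clause(s); 3 remain; assigned so far: [1, 3]
unit clause [5] forces x5=T; simplify:
  satisfied 1 clause(s); 2 remain; assigned so far: [1, 3, 5]
unit clause [2] forces x2=T; simplify:
  satisfied 2 clause(s); 0 remain; assigned so far: [1, 2, 3, 5]

Answer: 0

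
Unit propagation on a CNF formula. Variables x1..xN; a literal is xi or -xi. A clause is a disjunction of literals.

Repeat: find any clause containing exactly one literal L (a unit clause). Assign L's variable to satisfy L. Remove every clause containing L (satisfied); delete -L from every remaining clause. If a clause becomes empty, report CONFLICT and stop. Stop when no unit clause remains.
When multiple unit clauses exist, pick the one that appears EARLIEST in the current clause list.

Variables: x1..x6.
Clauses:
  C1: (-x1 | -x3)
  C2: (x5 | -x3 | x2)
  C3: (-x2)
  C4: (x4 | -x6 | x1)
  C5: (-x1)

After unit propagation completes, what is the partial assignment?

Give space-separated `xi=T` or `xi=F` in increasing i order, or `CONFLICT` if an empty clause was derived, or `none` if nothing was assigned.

Answer: x1=F x2=F

Derivation:
unit clause [-2] forces x2=F; simplify:
  drop 2 from [5, -3, 2] -> [5, -3]
  satisfied 1 clause(s); 4 remain; assigned so far: [2]
unit clause [-1] forces x1=F; simplify:
  drop 1 from [4, -6, 1] -> [4, -6]
  satisfied 2 clause(s); 2 remain; assigned so far: [1, 2]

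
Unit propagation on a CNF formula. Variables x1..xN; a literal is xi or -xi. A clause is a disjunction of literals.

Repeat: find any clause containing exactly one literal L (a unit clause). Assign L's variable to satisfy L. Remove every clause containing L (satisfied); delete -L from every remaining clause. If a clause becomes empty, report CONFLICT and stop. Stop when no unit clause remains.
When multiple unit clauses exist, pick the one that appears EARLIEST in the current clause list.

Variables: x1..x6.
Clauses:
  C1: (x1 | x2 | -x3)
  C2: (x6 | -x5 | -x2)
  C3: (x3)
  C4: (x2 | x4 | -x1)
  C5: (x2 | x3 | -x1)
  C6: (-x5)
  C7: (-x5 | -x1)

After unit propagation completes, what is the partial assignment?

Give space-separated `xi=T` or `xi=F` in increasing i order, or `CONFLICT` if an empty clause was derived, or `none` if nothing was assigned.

Answer: x3=T x5=F

Derivation:
unit clause [3] forces x3=T; simplify:
  drop -3 from [1, 2, -3] -> [1, 2]
  satisfied 2 clause(s); 5 remain; assigned so far: [3]
unit clause [-5] forces x5=F; simplify:
  satisfied 3 clause(s); 2 remain; assigned so far: [3, 5]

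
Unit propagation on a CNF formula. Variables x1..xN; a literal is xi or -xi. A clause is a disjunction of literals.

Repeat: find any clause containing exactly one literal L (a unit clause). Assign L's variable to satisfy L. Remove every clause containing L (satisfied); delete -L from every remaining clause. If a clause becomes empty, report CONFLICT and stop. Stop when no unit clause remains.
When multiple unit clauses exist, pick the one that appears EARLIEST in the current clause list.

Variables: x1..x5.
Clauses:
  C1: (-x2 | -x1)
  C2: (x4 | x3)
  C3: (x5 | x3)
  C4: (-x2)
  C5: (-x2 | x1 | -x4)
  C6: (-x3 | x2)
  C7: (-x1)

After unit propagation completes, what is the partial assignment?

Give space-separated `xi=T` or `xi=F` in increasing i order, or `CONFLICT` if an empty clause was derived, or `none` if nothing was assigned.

unit clause [-2] forces x2=F; simplify:
  drop 2 from [-3, 2] -> [-3]
  satisfied 3 clause(s); 4 remain; assigned so far: [2]
unit clause [-3] forces x3=F; simplify:
  drop 3 from [4, 3] -> [4]
  drop 3 from [5, 3] -> [5]
  satisfied 1 clause(s); 3 remain; assigned so far: [2, 3]
unit clause [4] forces x4=T; simplify:
  satisfied 1 clause(s); 2 remain; assigned so far: [2, 3, 4]
unit clause [5] forces x5=T; simplify:
  satisfied 1 clause(s); 1 remain; assigned so far: [2, 3, 4, 5]
unit clause [-1] forces x1=F; simplify:
  satisfied 1 clause(s); 0 remain; assigned so far: [1, 2, 3, 4, 5]

Answer: x1=F x2=F x3=F x4=T x5=T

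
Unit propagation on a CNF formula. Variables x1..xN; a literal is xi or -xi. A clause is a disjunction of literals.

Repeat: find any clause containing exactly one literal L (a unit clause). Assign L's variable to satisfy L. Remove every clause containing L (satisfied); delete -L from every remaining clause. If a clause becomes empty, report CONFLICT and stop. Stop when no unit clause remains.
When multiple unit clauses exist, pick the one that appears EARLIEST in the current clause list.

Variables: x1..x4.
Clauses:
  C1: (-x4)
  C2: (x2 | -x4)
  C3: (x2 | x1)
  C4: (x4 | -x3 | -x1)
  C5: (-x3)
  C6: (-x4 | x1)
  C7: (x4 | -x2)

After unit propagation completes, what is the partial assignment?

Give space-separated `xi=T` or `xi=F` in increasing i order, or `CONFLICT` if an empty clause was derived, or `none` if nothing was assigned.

unit clause [-4] forces x4=F; simplify:
  drop 4 from [4, -3, -1] -> [-3, -1]
  drop 4 from [4, -2] -> [-2]
  satisfied 3 clause(s); 4 remain; assigned so far: [4]
unit clause [-3] forces x3=F; simplify:
  satisfied 2 clause(s); 2 remain; assigned so far: [3, 4]
unit clause [-2] forces x2=F; simplify:
  drop 2 from [2, 1] -> [1]
  satisfied 1 clause(s); 1 remain; assigned so far: [2, 3, 4]
unit clause [1] forces x1=T; simplify:
  satisfied 1 clause(s); 0 remain; assigned so far: [1, 2, 3, 4]

Answer: x1=T x2=F x3=F x4=F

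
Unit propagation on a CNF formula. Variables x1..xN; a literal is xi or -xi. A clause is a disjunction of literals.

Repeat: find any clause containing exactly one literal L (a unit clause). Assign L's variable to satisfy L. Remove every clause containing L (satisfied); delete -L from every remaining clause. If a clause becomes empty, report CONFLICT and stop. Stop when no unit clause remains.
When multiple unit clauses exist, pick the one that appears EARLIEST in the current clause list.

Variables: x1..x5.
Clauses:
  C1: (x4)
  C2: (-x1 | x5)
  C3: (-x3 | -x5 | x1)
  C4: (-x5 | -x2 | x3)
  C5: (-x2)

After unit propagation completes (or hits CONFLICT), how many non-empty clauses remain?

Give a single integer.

Answer: 2

Derivation:
unit clause [4] forces x4=T; simplify:
  satisfied 1 clause(s); 4 remain; assigned so far: [4]
unit clause [-2] forces x2=F; simplify:
  satisfied 2 clause(s); 2 remain; assigned so far: [2, 4]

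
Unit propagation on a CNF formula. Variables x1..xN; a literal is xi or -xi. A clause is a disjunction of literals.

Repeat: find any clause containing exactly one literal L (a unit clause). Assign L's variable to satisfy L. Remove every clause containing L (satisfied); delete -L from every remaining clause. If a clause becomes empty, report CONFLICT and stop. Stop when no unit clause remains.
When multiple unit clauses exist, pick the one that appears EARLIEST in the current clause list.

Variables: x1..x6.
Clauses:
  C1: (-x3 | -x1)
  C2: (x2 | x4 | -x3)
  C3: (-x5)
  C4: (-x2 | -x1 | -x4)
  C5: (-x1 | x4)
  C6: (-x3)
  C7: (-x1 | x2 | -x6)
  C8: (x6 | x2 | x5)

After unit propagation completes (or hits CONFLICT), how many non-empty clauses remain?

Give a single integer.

Answer: 4

Derivation:
unit clause [-5] forces x5=F; simplify:
  drop 5 from [6, 2, 5] -> [6, 2]
  satisfied 1 clause(s); 7 remain; assigned so far: [5]
unit clause [-3] forces x3=F; simplify:
  satisfied 3 clause(s); 4 remain; assigned so far: [3, 5]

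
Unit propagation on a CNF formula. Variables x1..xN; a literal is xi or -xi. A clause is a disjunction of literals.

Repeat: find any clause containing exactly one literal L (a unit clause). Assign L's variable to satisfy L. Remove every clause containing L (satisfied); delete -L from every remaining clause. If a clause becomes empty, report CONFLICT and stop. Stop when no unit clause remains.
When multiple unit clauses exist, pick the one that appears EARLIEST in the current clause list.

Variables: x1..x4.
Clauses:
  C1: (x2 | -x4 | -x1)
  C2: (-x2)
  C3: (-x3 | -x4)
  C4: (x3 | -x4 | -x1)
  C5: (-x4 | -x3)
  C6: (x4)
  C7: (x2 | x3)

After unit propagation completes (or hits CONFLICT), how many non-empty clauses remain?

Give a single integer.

Answer: 0

Derivation:
unit clause [-2] forces x2=F; simplify:
  drop 2 from [2, -4, -1] -> [-4, -1]
  drop 2 from [2, 3] -> [3]
  satisfied 1 clause(s); 6 remain; assigned so far: [2]
unit clause [4] forces x4=T; simplify:
  drop -4 from [-4, -1] -> [-1]
  drop -4 from [-3, -4] -> [-3]
  drop -4 from [3, -4, -1] -> [3, -1]
  drop -4 from [-4, -3] -> [-3]
  satisfied 1 clause(s); 5 remain; assigned so far: [2, 4]
unit clause [-1] forces x1=F; simplify:
  satisfied 2 clause(s); 3 remain; assigned so far: [1, 2, 4]
unit clause [-3] forces x3=F; simplify:
  drop 3 from [3] -> [] (empty!)
  satisfied 2 clause(s); 1 remain; assigned so far: [1, 2, 3, 4]
CONFLICT (empty clause)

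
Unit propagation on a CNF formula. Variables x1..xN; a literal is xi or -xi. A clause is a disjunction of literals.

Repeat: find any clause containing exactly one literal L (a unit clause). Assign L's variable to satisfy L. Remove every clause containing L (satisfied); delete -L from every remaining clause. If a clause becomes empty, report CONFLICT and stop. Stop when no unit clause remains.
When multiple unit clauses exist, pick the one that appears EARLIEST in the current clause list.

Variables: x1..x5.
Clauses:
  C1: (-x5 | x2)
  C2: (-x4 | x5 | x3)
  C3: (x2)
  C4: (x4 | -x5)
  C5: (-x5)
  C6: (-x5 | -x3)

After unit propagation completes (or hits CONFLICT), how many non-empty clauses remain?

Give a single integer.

unit clause [2] forces x2=T; simplify:
  satisfied 2 clause(s); 4 remain; assigned so far: [2]
unit clause [-5] forces x5=F; simplify:
  drop 5 from [-4, 5, 3] -> [-4, 3]
  satisfied 3 clause(s); 1 remain; assigned so far: [2, 5]

Answer: 1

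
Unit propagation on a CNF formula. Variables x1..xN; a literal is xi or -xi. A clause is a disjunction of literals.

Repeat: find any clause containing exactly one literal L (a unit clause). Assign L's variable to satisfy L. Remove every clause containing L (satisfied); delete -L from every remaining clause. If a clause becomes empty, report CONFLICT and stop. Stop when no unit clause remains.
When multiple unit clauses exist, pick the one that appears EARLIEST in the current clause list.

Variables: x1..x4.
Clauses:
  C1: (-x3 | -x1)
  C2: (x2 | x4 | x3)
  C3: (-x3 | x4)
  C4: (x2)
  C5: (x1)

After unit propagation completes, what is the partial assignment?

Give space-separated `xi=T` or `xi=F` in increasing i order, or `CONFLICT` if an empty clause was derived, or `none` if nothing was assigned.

Answer: x1=T x2=T x3=F

Derivation:
unit clause [2] forces x2=T; simplify:
  satisfied 2 clause(s); 3 remain; assigned so far: [2]
unit clause [1] forces x1=T; simplify:
  drop -1 from [-3, -1] -> [-3]
  satisfied 1 clause(s); 2 remain; assigned so far: [1, 2]
unit clause [-3] forces x3=F; simplify:
  satisfied 2 clause(s); 0 remain; assigned so far: [1, 2, 3]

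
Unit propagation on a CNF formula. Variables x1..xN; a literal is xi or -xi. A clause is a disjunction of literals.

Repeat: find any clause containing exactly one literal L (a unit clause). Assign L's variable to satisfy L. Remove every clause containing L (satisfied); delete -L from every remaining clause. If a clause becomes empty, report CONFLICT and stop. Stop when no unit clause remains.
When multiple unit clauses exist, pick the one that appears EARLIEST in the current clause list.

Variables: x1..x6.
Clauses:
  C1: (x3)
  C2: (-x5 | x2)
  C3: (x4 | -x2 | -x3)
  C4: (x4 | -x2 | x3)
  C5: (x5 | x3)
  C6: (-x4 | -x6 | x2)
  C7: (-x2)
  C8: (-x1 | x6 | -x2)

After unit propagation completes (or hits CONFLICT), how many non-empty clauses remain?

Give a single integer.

Answer: 1

Derivation:
unit clause [3] forces x3=T; simplify:
  drop -3 from [4, -2, -3] -> [4, -2]
  satisfied 3 clause(s); 5 remain; assigned so far: [3]
unit clause [-2] forces x2=F; simplify:
  drop 2 from [-5, 2] -> [-5]
  drop 2 from [-4, -6, 2] -> [-4, -6]
  satisfied 3 clause(s); 2 remain; assigned so far: [2, 3]
unit clause [-5] forces x5=F; simplify:
  satisfied 1 clause(s); 1 remain; assigned so far: [2, 3, 5]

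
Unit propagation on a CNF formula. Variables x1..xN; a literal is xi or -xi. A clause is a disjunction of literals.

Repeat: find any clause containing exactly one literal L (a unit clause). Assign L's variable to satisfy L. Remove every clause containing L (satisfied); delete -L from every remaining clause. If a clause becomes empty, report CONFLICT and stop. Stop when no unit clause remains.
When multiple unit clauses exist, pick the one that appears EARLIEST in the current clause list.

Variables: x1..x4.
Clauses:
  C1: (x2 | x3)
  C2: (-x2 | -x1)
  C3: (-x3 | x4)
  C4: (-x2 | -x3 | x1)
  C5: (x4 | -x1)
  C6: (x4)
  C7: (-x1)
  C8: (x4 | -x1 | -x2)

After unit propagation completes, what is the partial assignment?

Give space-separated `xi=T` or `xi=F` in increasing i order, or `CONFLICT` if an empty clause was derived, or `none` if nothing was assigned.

unit clause [4] forces x4=T; simplify:
  satisfied 4 clause(s); 4 remain; assigned so far: [4]
unit clause [-1] forces x1=F; simplify:
  drop 1 from [-2, -3, 1] -> [-2, -3]
  satisfied 2 clause(s); 2 remain; assigned so far: [1, 4]

Answer: x1=F x4=T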